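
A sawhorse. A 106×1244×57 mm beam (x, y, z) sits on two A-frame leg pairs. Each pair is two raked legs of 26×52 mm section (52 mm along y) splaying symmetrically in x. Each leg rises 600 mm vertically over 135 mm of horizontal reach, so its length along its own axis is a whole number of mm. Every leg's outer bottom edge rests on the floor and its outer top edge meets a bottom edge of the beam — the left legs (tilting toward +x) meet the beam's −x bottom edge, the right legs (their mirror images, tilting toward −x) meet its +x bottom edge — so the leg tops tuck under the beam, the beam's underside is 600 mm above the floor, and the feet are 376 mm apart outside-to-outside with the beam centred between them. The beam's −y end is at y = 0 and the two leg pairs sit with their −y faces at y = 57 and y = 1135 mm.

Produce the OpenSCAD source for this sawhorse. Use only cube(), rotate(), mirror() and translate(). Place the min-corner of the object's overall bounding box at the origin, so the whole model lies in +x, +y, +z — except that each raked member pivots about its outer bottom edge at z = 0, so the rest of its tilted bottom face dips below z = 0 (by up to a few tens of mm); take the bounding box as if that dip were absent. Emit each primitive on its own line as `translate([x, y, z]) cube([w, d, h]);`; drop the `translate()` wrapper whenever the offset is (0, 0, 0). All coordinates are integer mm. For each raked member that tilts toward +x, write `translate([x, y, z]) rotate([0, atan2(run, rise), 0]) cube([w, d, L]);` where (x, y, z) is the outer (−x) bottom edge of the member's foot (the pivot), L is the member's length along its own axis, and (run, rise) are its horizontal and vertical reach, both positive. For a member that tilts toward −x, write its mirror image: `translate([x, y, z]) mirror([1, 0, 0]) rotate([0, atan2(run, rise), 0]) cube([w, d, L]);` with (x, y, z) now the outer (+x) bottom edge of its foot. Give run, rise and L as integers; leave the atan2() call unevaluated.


translate([135, 0, 600]) cube([106, 1244, 57]);
translate([0, 57, 0]) rotate([0, atan2(135, 600), 0]) cube([26, 52, 615]);
translate([376, 57, 0]) mirror([1, 0, 0]) rotate([0, atan2(135, 600), 0]) cube([26, 52, 615]);
translate([0, 1135, 0]) rotate([0, atan2(135, 600), 0]) cube([26, 52, 615]);
translate([376, 1135, 0]) mirror([1, 0, 0]) rotate([0, atan2(135, 600), 0]) cube([26, 52, 615]);


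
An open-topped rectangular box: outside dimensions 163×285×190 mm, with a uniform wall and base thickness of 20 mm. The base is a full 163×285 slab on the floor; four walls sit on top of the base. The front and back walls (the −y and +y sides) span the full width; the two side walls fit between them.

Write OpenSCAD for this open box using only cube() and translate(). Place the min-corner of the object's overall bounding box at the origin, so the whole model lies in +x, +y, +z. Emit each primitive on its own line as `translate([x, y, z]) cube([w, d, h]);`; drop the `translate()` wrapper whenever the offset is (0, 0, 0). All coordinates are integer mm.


cube([163, 285, 20]);
translate([0, 0, 20]) cube([163, 20, 170]);
translate([0, 265, 20]) cube([163, 20, 170]);
translate([0, 20, 20]) cube([20, 245, 170]);
translate([143, 20, 20]) cube([20, 245, 170]);


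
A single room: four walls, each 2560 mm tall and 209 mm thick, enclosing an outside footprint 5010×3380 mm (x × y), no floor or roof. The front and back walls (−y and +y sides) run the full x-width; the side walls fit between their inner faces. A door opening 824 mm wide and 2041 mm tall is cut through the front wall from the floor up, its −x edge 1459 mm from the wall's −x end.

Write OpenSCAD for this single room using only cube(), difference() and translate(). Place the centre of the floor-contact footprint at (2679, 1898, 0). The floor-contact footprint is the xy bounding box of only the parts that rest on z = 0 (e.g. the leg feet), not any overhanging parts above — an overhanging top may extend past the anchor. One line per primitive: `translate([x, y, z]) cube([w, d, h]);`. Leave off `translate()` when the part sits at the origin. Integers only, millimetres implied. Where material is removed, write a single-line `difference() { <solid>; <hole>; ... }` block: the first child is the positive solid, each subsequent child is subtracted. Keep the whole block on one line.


difference() { translate([174, 208, 0]) cube([5010, 209, 2560]); translate([1633, 208, 0]) cube([824, 209, 2041]); }
translate([174, 3379, 0]) cube([5010, 209, 2560]);
translate([174, 417, 0]) cube([209, 2962, 2560]);
translate([4975, 417, 0]) cube([209, 2962, 2560]);


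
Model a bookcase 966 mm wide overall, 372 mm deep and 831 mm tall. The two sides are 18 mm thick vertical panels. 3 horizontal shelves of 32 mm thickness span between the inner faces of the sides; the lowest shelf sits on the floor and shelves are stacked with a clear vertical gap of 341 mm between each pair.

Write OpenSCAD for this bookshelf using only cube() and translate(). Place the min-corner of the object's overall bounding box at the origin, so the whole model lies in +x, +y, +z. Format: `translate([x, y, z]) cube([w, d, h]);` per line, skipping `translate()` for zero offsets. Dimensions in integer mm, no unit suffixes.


cube([18, 372, 831]);
translate([948, 0, 0]) cube([18, 372, 831]);
translate([18, 0, 0]) cube([930, 372, 32]);
translate([18, 0, 373]) cube([930, 372, 32]);
translate([18, 0, 746]) cube([930, 372, 32]);


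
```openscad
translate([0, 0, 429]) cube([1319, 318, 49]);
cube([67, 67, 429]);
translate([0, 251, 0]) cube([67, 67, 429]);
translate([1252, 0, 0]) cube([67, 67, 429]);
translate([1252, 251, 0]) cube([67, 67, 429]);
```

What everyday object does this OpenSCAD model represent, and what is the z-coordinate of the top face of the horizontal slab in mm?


A bench. The seat-top height is 478 mm.

A long slab on four corner posts — a bench. The slab sits at z = 429 with thickness 49, so the top is 429 + 49 = 478 mm.


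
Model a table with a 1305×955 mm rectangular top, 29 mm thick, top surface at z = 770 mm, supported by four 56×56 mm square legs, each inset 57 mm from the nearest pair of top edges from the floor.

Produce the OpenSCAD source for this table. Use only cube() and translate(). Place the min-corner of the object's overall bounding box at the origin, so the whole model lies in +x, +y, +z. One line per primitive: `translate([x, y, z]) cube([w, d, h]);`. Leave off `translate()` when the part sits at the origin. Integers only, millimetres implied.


// leg_h = 770 - 29 = 741
translate([0, 0, 741]) cube([1305, 955, 29]);
translate([57, 57, 0]) cube([56, 56, 741]);
translate([1192, 57, 0]) cube([56, 56, 741]);
translate([57, 842, 0]) cube([56, 56, 741]);
translate([1192, 842, 0]) cube([56, 56, 741]);


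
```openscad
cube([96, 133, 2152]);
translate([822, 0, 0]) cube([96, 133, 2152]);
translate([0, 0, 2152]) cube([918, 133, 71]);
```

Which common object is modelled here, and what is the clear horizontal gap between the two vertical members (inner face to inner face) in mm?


A door frame. The clear opening width is 726 mm.

Two 2152 mm tall posts with a header on top — a door frame. The left jamb is 96 mm wide at x = 0; the right jamb starts at x = 822. The clear opening is 822 − 96 = 726 mm.


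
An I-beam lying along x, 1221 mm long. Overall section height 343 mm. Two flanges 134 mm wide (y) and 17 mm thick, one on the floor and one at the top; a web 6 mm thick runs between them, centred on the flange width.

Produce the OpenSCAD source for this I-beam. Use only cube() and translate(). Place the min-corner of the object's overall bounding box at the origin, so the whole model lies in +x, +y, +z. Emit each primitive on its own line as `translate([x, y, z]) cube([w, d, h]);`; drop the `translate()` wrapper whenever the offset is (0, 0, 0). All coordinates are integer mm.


cube([1221, 134, 17]);
translate([0, 64, 17]) cube([1221, 6, 309]);
translate([0, 0, 326]) cube([1221, 134, 17]);


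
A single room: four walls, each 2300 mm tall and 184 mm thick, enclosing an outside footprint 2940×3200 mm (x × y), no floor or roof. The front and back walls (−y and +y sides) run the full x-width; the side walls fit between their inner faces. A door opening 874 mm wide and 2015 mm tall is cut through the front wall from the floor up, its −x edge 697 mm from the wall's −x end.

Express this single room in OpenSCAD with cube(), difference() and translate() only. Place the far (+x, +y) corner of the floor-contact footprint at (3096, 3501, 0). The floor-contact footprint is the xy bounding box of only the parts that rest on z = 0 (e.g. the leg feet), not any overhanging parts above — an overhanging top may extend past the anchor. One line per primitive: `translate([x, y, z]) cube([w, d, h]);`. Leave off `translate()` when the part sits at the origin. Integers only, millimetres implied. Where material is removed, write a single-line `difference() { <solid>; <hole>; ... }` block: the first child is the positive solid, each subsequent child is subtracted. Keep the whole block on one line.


difference() { translate([156, 301, 0]) cube([2940, 184, 2300]); translate([853, 301, 0]) cube([874, 184, 2015]); }
translate([156, 3317, 0]) cube([2940, 184, 2300]);
translate([156, 485, 0]) cube([184, 2832, 2300]);
translate([2912, 485, 0]) cube([184, 2832, 2300]);


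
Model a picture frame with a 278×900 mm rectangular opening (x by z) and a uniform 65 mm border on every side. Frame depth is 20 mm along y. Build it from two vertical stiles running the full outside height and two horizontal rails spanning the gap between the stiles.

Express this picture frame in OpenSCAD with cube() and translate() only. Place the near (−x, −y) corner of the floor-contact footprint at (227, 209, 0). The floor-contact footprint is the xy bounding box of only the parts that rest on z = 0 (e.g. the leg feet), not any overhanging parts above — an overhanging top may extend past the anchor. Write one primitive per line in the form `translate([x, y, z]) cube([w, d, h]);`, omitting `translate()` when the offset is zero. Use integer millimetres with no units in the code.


translate([227, 209, 0]) cube([65, 20, 1030]);
translate([570, 209, 0]) cube([65, 20, 1030]);
translate([292, 209, 0]) cube([278, 20, 65]);
translate([292, 209, 965]) cube([278, 20, 65]);


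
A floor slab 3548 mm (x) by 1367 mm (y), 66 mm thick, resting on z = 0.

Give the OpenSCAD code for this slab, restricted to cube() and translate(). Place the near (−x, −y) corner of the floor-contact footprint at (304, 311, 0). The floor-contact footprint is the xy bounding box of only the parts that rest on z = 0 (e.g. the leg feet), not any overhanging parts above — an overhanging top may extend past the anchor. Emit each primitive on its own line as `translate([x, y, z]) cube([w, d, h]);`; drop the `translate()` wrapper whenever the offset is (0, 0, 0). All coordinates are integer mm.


translate([304, 311, 0]) cube([3548, 1367, 66]);


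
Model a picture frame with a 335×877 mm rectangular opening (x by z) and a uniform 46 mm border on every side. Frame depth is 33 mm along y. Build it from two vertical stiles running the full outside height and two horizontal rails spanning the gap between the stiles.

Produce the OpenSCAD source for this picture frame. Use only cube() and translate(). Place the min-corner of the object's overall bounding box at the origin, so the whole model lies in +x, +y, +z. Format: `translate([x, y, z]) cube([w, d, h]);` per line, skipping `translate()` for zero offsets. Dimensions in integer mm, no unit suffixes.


cube([46, 33, 969]);
translate([381, 0, 0]) cube([46, 33, 969]);
translate([46, 0, 0]) cube([335, 33, 46]);
translate([46, 0, 923]) cube([335, 33, 46]);


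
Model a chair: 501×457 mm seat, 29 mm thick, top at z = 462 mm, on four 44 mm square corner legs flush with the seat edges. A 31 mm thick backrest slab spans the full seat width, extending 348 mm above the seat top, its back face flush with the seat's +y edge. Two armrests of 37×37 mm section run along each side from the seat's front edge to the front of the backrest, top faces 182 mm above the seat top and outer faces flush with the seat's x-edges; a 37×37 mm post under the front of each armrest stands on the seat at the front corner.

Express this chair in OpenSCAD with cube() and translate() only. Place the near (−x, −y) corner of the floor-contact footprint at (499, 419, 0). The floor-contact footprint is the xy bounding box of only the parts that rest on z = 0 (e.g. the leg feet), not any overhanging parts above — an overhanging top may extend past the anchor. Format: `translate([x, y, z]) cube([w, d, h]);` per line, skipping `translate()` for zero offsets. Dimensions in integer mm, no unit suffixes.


translate([499, 419, 433]) cube([501, 457, 29]);
translate([499, 419, 0]) cube([44, 44, 433]);
translate([956, 419, 0]) cube([44, 44, 433]);
translate([499, 832, 0]) cube([44, 44, 433]);
translate([956, 832, 0]) cube([44, 44, 433]);
translate([499, 845, 462]) cube([501, 31, 348]);
translate([499, 419, 607]) cube([37, 426, 37]);
translate([963, 419, 607]) cube([37, 426, 37]);
translate([499, 419, 462]) cube([37, 37, 145]);
translate([963, 419, 462]) cube([37, 37, 145]);


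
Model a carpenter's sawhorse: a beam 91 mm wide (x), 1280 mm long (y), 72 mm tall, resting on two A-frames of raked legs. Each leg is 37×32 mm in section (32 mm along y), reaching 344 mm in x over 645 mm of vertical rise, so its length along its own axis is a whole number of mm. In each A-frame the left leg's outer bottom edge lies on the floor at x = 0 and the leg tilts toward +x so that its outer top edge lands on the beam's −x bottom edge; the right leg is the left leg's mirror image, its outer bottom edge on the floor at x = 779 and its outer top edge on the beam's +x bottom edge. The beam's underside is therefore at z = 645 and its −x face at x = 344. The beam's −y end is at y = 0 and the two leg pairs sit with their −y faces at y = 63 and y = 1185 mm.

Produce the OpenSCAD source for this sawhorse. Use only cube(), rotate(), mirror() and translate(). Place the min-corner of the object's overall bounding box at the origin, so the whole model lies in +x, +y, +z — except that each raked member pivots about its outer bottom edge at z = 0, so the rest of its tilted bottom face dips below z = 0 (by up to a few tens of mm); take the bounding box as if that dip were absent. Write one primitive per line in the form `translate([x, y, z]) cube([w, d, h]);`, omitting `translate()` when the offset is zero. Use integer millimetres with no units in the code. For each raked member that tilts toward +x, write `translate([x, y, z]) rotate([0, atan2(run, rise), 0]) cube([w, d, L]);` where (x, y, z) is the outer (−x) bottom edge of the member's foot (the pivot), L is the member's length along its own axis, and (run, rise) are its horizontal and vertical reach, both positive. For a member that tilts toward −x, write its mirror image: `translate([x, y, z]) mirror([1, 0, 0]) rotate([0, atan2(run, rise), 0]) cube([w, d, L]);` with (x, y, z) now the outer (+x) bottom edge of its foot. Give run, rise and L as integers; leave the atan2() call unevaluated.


translate([344, 0, 645]) cube([91, 1280, 72]);
translate([0, 63, 0]) rotate([0, atan2(344, 645), 0]) cube([37, 32, 731]);
translate([779, 63, 0]) mirror([1, 0, 0]) rotate([0, atan2(344, 645), 0]) cube([37, 32, 731]);
translate([0, 1185, 0]) rotate([0, atan2(344, 645), 0]) cube([37, 32, 731]);
translate([779, 1185, 0]) mirror([1, 0, 0]) rotate([0, atan2(344, 645), 0]) cube([37, 32, 731]);


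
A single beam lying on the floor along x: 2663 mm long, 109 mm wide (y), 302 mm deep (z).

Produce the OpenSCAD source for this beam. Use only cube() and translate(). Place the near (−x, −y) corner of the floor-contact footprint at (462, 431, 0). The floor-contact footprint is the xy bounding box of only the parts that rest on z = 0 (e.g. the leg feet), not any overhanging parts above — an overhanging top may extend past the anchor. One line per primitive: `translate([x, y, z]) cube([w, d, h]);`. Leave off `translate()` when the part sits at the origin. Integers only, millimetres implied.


translate([462, 431, 0]) cube([2663, 109, 302]);


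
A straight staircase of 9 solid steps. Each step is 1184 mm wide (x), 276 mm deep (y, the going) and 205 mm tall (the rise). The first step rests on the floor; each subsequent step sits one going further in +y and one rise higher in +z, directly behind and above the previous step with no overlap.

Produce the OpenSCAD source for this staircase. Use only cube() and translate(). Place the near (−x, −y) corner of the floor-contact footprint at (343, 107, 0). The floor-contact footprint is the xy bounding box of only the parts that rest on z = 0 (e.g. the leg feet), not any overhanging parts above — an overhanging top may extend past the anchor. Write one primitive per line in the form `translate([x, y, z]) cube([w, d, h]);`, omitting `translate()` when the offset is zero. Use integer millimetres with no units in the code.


translate([343, 107, 0]) cube([1184, 276, 205]);
translate([343, 383, 205]) cube([1184, 276, 205]);
translate([343, 659, 410]) cube([1184, 276, 205]);
translate([343, 935, 615]) cube([1184, 276, 205]);
translate([343, 1211, 820]) cube([1184, 276, 205]);
translate([343, 1487, 1025]) cube([1184, 276, 205]);
translate([343, 1763, 1230]) cube([1184, 276, 205]);
translate([343, 2039, 1435]) cube([1184, 276, 205]);
translate([343, 2315, 1640]) cube([1184, 276, 205]);


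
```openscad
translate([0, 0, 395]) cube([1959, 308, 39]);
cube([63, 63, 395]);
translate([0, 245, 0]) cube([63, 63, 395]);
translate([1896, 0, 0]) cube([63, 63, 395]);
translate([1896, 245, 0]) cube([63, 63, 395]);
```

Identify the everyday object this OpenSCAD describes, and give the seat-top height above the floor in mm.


A bench. The seat-top height is 434 mm.

A long slab on four corner posts — a bench. The slab sits at z = 395 with thickness 39, so the top is 395 + 39 = 434 mm.


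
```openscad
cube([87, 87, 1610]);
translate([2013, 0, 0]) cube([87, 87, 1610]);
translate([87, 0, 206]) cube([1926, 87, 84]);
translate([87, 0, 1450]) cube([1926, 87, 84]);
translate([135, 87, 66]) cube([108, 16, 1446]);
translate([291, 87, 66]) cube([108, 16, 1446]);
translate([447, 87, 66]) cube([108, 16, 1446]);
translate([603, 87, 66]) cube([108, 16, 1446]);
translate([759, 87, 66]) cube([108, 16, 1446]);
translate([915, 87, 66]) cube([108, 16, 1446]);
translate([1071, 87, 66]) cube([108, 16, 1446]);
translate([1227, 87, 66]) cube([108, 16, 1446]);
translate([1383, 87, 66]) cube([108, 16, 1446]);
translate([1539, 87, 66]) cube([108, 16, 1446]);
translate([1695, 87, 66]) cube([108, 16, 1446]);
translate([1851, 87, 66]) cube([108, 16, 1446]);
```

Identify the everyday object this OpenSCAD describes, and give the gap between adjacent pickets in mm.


A fence section. The picket gap is 48 mm.

Two posts, two rails, 12 pickets — a fence section. Span 1926 mm holds 12 pickets of 108 mm with 13 equal gaps: ⌊(1926 − 12·108) / 13⌋ = 48 mm.


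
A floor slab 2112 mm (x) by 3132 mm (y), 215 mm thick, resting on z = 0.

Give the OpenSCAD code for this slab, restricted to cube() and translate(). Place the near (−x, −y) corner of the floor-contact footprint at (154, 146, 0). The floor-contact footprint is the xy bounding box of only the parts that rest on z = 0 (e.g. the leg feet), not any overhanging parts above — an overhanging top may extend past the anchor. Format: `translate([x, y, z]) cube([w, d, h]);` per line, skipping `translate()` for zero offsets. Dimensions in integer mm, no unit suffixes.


translate([154, 146, 0]) cube([2112, 3132, 215]);


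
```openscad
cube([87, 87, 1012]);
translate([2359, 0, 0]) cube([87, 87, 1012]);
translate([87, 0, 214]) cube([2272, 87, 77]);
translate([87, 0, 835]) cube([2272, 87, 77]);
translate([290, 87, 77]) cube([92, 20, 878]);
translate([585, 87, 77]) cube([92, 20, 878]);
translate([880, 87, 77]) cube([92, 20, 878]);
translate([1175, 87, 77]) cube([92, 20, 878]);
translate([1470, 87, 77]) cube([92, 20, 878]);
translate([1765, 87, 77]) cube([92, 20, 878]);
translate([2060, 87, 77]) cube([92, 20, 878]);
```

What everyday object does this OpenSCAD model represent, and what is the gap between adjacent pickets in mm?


A fence section. The picket gap is 203 mm.

Two posts, two rails, 7 pickets — a fence section. Span 2272 mm holds 7 pickets of 92 mm with 8 equal gaps: ⌊(2272 − 7·92) / 8⌋ = 203 mm.


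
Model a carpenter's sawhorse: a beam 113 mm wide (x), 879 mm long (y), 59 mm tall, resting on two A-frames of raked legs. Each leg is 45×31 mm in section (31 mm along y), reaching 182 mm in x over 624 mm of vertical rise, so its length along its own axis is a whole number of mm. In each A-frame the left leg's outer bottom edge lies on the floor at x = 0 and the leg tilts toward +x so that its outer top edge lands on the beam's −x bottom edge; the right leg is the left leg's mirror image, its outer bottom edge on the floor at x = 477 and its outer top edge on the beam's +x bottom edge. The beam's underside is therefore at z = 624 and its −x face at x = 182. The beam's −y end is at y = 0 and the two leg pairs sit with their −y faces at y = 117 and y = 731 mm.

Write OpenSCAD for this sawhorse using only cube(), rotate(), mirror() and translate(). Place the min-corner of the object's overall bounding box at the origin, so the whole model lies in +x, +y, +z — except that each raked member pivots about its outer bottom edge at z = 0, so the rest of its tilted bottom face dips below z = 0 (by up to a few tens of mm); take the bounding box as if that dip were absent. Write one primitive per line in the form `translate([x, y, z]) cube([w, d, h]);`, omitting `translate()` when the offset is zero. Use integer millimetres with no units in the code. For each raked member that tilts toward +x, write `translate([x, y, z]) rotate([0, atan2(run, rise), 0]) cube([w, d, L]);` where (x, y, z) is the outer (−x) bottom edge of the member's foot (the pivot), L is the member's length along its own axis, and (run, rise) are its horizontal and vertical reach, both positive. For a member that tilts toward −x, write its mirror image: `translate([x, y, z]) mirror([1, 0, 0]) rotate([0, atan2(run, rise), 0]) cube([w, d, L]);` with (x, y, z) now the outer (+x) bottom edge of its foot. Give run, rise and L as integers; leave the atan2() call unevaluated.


translate([182, 0, 624]) cube([113, 879, 59]);
translate([0, 117, 0]) rotate([0, atan2(182, 624), 0]) cube([45, 31, 650]);
translate([477, 117, 0]) mirror([1, 0, 0]) rotate([0, atan2(182, 624), 0]) cube([45, 31, 650]);
translate([0, 731, 0]) rotate([0, atan2(182, 624), 0]) cube([45, 31, 650]);
translate([477, 731, 0]) mirror([1, 0, 0]) rotate([0, atan2(182, 624), 0]) cube([45, 31, 650]);


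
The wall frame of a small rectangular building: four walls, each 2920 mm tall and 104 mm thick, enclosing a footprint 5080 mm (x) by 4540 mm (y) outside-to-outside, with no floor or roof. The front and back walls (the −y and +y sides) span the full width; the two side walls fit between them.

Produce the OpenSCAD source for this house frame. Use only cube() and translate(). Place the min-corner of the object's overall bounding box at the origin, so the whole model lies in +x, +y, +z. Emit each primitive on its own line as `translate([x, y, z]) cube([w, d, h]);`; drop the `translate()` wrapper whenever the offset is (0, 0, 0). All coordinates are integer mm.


cube([5080, 104, 2920]);
translate([0, 4436, 0]) cube([5080, 104, 2920]);
translate([0, 104, 0]) cube([104, 4332, 2920]);
translate([4976, 104, 0]) cube([104, 4332, 2920]);


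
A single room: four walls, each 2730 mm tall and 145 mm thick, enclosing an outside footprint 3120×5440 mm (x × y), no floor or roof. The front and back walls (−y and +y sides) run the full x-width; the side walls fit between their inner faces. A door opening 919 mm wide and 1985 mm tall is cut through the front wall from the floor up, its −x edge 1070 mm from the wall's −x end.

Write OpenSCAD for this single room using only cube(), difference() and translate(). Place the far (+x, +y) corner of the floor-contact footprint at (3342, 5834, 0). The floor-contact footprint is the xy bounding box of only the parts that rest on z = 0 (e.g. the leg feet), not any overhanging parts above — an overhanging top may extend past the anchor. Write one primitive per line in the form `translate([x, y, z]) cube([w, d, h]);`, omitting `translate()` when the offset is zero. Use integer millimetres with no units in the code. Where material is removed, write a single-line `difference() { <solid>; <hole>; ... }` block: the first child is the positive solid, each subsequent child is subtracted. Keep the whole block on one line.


difference() { translate([222, 394, 0]) cube([3120, 145, 2730]); translate([1292, 394, 0]) cube([919, 145, 1985]); }
translate([222, 5689, 0]) cube([3120, 145, 2730]);
translate([222, 539, 0]) cube([145, 5150, 2730]);
translate([3197, 539, 0]) cube([145, 5150, 2730]);


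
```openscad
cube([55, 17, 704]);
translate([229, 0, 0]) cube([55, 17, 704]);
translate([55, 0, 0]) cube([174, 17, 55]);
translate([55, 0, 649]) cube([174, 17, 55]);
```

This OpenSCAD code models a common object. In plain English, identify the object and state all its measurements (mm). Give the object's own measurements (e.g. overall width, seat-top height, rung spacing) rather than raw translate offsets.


A rectangular picture frame lying in the x–z plane (depth along y). The opening is 174 mm wide (x) by 594 mm tall (z), surrounded by a border 55 mm wide on all four sides. The frame is 17 mm deep and is made of two full-height vertical stiles with two horizontal rails fitted between them.


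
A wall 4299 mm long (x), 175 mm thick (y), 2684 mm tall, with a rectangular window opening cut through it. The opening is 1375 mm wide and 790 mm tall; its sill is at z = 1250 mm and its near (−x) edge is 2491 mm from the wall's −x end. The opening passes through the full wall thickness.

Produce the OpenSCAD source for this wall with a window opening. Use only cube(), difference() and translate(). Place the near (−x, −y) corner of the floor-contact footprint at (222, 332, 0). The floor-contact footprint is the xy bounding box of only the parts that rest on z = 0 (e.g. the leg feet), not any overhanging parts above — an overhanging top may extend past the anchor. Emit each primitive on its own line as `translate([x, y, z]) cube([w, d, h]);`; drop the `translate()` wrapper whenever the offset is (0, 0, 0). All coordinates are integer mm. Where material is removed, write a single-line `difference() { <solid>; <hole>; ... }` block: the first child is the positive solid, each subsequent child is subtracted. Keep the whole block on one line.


difference() { translate([222, 332, 0]) cube([4299, 175, 2684]); translate([2713, 332, 1250]) cube([1375, 175, 790]); }


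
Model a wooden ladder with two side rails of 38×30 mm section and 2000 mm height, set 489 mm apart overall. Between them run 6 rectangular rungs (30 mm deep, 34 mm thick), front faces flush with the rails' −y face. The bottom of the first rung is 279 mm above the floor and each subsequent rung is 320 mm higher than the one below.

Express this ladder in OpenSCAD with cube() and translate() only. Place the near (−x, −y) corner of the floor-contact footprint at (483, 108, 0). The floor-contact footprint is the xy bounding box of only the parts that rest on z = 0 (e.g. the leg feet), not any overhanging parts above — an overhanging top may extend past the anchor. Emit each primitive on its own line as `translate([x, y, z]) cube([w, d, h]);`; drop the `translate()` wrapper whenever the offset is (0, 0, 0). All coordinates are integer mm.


translate([483, 108, 0]) cube([38, 30, 2000]);
translate([934, 108, 0]) cube([38, 30, 2000]);
translate([521, 108, 279]) cube([413, 30, 34]);
translate([521, 108, 599]) cube([413, 30, 34]);
translate([521, 108, 919]) cube([413, 30, 34]);
translate([521, 108, 1239]) cube([413, 30, 34]);
translate([521, 108, 1559]) cube([413, 30, 34]);
translate([521, 108, 1879]) cube([413, 30, 34]);


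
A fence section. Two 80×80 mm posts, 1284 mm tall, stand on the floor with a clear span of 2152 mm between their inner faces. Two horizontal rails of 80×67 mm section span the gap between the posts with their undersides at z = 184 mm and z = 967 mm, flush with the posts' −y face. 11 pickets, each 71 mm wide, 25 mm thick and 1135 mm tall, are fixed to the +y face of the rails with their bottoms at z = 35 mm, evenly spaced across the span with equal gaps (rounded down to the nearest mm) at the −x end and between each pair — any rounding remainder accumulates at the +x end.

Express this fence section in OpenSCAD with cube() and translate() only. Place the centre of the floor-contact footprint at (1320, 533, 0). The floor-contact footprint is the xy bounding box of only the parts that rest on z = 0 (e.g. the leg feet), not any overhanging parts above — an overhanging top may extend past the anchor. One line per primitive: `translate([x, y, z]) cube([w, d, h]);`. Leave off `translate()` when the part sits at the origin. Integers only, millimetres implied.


translate([164, 493, 0]) cube([80, 80, 1284]);
translate([2396, 493, 0]) cube([80, 80, 1284]);
translate([244, 493, 184]) cube([2152, 80, 67]);
translate([244, 493, 967]) cube([2152, 80, 67]);
translate([358, 573, 35]) cube([71, 25, 1135]);
translate([543, 573, 35]) cube([71, 25, 1135]);
translate([728, 573, 35]) cube([71, 25, 1135]);
translate([913, 573, 35]) cube([71, 25, 1135]);
translate([1098, 573, 35]) cube([71, 25, 1135]);
translate([1283, 573, 35]) cube([71, 25, 1135]);
translate([1468, 573, 35]) cube([71, 25, 1135]);
translate([1653, 573, 35]) cube([71, 25, 1135]);
translate([1838, 573, 35]) cube([71, 25, 1135]);
translate([2023, 573, 35]) cube([71, 25, 1135]);
translate([2208, 573, 35]) cube([71, 25, 1135]);


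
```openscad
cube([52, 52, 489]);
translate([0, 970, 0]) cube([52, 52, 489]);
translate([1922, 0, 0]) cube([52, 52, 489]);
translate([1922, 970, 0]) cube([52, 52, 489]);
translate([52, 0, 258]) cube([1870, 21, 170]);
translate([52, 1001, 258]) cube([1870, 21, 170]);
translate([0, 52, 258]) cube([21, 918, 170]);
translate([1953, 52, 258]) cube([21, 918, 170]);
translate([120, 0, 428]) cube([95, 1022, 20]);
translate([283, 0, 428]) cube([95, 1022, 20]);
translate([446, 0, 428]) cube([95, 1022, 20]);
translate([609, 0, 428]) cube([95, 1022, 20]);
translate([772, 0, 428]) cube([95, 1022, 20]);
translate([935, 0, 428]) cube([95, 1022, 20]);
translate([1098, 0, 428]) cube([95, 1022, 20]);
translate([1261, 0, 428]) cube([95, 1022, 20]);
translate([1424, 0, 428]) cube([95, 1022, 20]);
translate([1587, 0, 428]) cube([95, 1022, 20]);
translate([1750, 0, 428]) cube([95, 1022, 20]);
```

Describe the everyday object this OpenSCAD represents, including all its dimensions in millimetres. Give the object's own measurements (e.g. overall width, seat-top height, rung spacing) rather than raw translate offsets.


A bed frame 1974 mm long (x) by 1022 mm wide (y). Four 52×52 mm corner posts, 489 mm tall, at the corners of the footprint. Four rails of 21 mm thickness and 170 mm height run between adjacent posts with their undersides at z = 258 mm, their outer faces flush with the outside of the frame (the two x-running rails run between the posts' inner faces; the two y-running rails run between the posts' inner faces). 11 slats, each 95 mm wide (x) and 20 mm thick, lie across the top of the two x-running rails, running the full 1022 mm width of the frame in y; along x they sit between the end posts with a 68 mm gap after the −x posts and between neighbouring slats, leaving 77 mm before the +x posts.


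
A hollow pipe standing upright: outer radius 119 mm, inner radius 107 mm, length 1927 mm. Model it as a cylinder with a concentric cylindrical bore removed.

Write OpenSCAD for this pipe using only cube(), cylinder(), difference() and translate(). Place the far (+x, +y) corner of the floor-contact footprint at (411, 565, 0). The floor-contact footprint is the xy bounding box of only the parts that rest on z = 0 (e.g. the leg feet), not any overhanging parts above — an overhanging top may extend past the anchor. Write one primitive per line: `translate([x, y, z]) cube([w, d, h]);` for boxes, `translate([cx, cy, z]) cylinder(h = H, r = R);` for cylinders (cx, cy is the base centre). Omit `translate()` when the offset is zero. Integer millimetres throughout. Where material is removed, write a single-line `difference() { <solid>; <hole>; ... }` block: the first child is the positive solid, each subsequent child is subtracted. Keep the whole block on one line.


difference() { translate([292, 446, 0]) cylinder(h = 1927, r = 119); translate([292, 446, 0]) cylinder(h = 1927, r = 107); }


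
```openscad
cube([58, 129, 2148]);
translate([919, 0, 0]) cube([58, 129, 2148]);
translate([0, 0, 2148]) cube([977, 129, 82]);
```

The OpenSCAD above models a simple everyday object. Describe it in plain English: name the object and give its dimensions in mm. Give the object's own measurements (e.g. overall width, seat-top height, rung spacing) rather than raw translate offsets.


A door frame. The clear opening is 861 mm wide and 2148 mm high. Two 58 mm wide jambs, 129 mm deep, stand either side of the opening from the floor to the top of the opening. A 82 mm thick head sits across the top of both jambs, spanning the full outside width of the frame.


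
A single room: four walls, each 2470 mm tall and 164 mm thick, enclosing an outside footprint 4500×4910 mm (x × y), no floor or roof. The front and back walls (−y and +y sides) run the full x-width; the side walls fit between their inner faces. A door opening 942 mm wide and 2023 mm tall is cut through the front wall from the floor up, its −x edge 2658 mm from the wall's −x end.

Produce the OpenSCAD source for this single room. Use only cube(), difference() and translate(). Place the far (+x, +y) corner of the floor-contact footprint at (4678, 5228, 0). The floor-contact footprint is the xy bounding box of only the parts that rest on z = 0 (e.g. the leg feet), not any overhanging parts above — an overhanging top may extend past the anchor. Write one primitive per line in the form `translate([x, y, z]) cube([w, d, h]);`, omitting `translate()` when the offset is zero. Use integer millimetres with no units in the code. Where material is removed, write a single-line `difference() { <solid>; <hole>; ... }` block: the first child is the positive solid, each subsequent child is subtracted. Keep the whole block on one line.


difference() { translate([178, 318, 0]) cube([4500, 164, 2470]); translate([2836, 318, 0]) cube([942, 164, 2023]); }
translate([178, 5064, 0]) cube([4500, 164, 2470]);
translate([178, 482, 0]) cube([164, 4582, 2470]);
translate([4514, 482, 0]) cube([164, 4582, 2470]);


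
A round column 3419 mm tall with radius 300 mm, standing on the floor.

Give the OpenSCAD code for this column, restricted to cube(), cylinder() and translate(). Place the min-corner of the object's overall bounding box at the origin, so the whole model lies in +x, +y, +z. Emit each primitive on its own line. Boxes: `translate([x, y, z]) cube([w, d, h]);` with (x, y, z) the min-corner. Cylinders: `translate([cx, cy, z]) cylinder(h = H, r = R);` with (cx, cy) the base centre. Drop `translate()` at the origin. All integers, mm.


translate([300, 300, 0]) cylinder(h = 3419, r = 300);


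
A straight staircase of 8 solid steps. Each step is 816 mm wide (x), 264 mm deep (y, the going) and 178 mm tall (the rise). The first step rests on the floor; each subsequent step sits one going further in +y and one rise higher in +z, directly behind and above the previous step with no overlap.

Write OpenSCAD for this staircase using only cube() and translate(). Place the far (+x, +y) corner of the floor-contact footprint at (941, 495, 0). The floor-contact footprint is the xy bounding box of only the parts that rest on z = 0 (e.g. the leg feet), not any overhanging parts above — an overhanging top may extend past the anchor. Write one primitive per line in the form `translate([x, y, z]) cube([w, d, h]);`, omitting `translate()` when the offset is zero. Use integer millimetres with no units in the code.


translate([125, 231, 0]) cube([816, 264, 178]);
translate([125, 495, 178]) cube([816, 264, 178]);
translate([125, 759, 356]) cube([816, 264, 178]);
translate([125, 1023, 534]) cube([816, 264, 178]);
translate([125, 1287, 712]) cube([816, 264, 178]);
translate([125, 1551, 890]) cube([816, 264, 178]);
translate([125, 1815, 1068]) cube([816, 264, 178]);
translate([125, 2079, 1246]) cube([816, 264, 178]);


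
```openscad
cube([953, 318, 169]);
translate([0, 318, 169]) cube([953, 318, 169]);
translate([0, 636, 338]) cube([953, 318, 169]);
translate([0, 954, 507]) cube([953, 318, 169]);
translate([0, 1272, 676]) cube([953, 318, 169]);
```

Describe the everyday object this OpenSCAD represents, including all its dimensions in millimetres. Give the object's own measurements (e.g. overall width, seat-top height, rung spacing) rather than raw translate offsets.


A straight staircase of 5 solid steps. Each step is 953 mm wide (x), 318 mm deep (y, the going) and 169 mm tall (the rise). The first step rests on the floor; each subsequent step sits one going further in +y and one rise higher in +z, directly behind and above the previous step with no overlap.


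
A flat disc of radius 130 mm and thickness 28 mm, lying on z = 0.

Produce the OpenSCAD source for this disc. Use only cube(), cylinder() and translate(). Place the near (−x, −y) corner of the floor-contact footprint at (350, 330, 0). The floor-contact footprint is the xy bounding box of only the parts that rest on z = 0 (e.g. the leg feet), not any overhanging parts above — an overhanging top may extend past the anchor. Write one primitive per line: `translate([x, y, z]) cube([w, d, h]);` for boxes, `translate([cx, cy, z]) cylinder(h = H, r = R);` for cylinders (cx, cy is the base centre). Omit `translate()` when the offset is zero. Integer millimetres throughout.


translate([480, 460, 0]) cylinder(h = 28, r = 130);


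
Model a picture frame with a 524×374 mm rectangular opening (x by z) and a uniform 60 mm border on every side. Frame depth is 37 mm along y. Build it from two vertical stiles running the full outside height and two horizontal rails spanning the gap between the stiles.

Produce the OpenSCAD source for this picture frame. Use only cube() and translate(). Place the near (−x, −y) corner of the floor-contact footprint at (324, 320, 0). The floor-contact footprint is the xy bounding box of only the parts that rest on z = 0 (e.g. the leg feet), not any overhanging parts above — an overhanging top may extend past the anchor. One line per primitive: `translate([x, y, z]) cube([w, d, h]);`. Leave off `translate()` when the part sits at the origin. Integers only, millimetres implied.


translate([324, 320, 0]) cube([60, 37, 494]);
translate([908, 320, 0]) cube([60, 37, 494]);
translate([384, 320, 0]) cube([524, 37, 60]);
translate([384, 320, 434]) cube([524, 37, 60]);


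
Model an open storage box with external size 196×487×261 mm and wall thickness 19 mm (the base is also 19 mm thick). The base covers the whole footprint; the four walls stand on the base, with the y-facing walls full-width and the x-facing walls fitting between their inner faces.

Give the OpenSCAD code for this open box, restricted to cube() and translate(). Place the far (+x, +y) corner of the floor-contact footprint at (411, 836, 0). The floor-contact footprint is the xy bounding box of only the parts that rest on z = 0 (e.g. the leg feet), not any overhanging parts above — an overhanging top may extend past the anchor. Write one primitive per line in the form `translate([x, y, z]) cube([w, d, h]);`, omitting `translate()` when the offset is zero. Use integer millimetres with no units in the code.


translate([215, 349, 0]) cube([196, 487, 19]);
translate([215, 349, 19]) cube([196, 19, 242]);
translate([215, 817, 19]) cube([196, 19, 242]);
translate([215, 368, 19]) cube([19, 449, 242]);
translate([392, 368, 19]) cube([19, 449, 242]);
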